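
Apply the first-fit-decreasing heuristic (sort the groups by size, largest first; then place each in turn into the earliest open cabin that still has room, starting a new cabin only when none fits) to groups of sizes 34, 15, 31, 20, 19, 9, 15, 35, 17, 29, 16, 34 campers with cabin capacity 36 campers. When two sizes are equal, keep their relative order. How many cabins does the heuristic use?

9

Sorted descending: 35, 34, 34, 31, 29, 20, 19, 17, 16, 15, 15, 9.
  35 → cabin 1 (new)  [load 35/36]
  34 → cabin 2 (new)  [load 34/36]
  34 → cabin 3 (new)  [load 34/36]
  31 → cabin 4 (new)  [load 31/36]
  29 → cabin 5 (new)  [load 29/36]
  20 → cabin 6 (new)  [load 20/36]
  19 → cabin 7 (new)  [load 19/36]
  17 → cabin 7  [load 36/36]
  16 → cabin 6  [load 36/36]
  15 → cabin 8 (new)  [load 15/36]
  15 → cabin 8  [load 30/36]
  9 → cabin 9 (new)  [load 9/36]
9 cabins opened.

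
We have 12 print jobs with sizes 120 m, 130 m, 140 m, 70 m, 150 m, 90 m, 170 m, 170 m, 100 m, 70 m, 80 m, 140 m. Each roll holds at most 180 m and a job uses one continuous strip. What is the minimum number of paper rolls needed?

10

Total = 170 + 170 + 150 + 140 + 140 + 130 + 120 + 100 + 90 + 80 + 70 + 70 = 1430 m.
Lower bound: ⌈1430/180⌉ = 8 paper rolls.
A packing using 10 paper rolls:
  roll 1: 170 = 170
  roll 2: 170 = 170
  roll 3: 150 = 150
  roll 4: 140 = 140
  roll 5: 140 = 140
  roll 6: 130 = 130
  roll 7: 120 = 120
  roll 8: 100 + 80 = 180
  roll 9: 90 + 70 = 160
  roll 10: 70 = 70
No arrangement into 9 paper rolls stays within capacity, so 10 is optimal.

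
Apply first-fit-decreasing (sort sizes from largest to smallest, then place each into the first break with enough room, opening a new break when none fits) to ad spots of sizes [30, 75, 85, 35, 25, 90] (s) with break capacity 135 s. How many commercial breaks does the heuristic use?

3

Sorted descending: 90, 85, 75, 35, 30, 25.
  90 → break 1 (new)  [load 90/135]
  85 → break 2 (new)  [load 85/135]
  75 → break 3 (new)  [load 75/135]
  35 → break 1  [load 125/135]
  30 → break 2  [load 115/135]
  25 → break 3  [load 100/135]
3 commercial breaks opened.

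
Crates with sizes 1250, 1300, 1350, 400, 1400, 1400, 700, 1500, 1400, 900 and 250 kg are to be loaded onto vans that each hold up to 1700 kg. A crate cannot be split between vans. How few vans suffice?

Total = 1500 + 1400 + 1400 + 1400 + 1350 + 1300 + 1250 + 900 + 700 + 400 + 250 = 11850 kg.
Lower bound: ⌈11850/1700⌉ = 7 vans.
Also, 8 crates each exceed 850 kg, and no two of those can share a van, so at least 8 vans are needed.
A packing using 8 vans:
  van 1: 1500 = 1500
  van 2: 1400 + 250 = 1650
  van 3: 1400 = 1400
  van 4: 1400 = 1400
  van 5: 1350 = 1350
  van 6: 1300 + 400 = 1700
  van 7: 1250 = 1250
  van 8: 900 + 700 = 1600
This matches the lower bound, so 8 is optimal.

8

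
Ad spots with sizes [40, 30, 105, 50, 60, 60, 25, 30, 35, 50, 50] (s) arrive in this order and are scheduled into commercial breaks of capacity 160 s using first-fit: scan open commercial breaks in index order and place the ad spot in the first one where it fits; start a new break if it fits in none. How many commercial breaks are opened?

  40 → break 1 (new)  [load 40/160]
  30 → break 1  [load 70/160]
  105 → break 2 (new)  [load 105/160]
  50 → break 1  [load 120/160]
  60 → break 3 (new)  [load 60/160]
  60 → break 3  [load 120/160]
  25 → break 1  [load 145/160]
  30 → break 2  [load 135/160]
  35 → break 3  [load 155/160]
  50 → break 4 (new)  [load 50/160]
  50 → break 4  [load 100/160]
4 commercial breaks opened.

4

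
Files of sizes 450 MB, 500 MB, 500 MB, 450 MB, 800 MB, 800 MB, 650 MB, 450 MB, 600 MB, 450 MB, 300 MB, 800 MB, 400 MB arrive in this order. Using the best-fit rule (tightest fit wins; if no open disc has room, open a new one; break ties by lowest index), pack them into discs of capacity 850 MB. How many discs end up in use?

11

  450 → disc 1 (new)  [load 450/850]
  500 → disc 2 (new)  [load 500/850]
  500 → disc 3 (new)  [load 500/850]
  450 → disc 4 (new)  [load 450/850]
  800 → disc 5 (new)  [load 800/850]
  800 → disc 6 (new)  [load 800/850]
  650 → disc 7 (new)  [load 650/850]
  450 → disc 8 (new)  [load 450/850]
  600 → disc 9 (new)  [load 600/850]
  450 → disc 10 (new)  [load 450/850]
  300 → disc 2  [load 800/850]
  800 → disc 11 (new)  [load 800/850]
  400 → disc 1  [load 850/850]
11 discs opened.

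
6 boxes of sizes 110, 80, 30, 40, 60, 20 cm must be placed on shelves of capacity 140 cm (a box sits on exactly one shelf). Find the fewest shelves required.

Total = 110 + 80 + 60 + 40 + 30 + 20 = 340 cm.
Lower bound: ⌈340/140⌉ = 3 shelves.
A packing using 3 shelves:
  shelf 1: 110 + 30 = 140
  shelf 2: 80 + 60 = 140
  shelf 3: 40 + 20 = 60
This matches the lower bound, so 3 is optimal.

3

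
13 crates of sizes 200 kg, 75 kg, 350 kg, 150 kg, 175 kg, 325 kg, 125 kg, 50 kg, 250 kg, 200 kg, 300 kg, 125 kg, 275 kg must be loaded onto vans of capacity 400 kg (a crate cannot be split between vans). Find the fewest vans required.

Total = 350 + 325 + 300 + 275 + 250 + 200 + 200 + 175 + 150 + 125 + 125 + 75 + 50 = 2600 kg.
Lower bound: ⌈2600/400⌉ = 7 vans.
A packing using 7 vans:
  van 1: 350 + 50 = 400
  van 2: 325 + 75 = 400
  van 3: 300 = 300
  van 4: 275 + 125 = 400
  van 5: 250 + 150 = 400
  van 6: 200 + 200 = 400
  van 7: 175 + 125 = 300
This matches the lower bound, so 7 is optimal.

7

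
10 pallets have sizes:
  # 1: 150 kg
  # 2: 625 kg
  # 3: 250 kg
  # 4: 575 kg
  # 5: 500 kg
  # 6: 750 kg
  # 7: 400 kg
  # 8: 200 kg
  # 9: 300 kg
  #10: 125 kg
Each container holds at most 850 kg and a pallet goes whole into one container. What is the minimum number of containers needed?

5

Total = 750 + 625 + 575 + 500 + 400 + 300 + 250 + 200 + 150 + 125 = 3875 kg.
Lower bound: ⌈3875/850⌉ = 5 containers.
A packing using 5 containers:
  container 1: 750 = 750
  container 2: 625 + 200 = 825
  container 3: 575 + 250 = 825
  container 4: 500 + 300 = 800
  container 5: 400 + 150 + 125 = 675
This matches the lower bound, so 5 is optimal.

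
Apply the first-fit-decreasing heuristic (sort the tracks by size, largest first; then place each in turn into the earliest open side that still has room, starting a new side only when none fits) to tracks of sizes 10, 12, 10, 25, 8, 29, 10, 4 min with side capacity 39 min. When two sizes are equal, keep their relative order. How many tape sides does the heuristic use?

3

Sorted descending: 29, 25, 12, 10, 10, 10, 8, 4.
  29 → side 1 (new)  [load 29/39]
  25 → side 2 (new)  [load 25/39]
  12 → side 2  [load 37/39]
  10 → side 1  [load 39/39]
  10 → side 3 (new)  [load 10/39]
  10 → side 3  [load 20/39]
  8 → side 3  [load 28/39]
  4 → side 3  [load 32/39]
3 tape sides opened.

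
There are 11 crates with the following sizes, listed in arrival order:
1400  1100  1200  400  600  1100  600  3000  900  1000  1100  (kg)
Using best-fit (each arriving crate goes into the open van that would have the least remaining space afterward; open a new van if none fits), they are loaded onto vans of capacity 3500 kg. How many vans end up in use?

4

  1400 → van 1 (new)  [load 1400/3500]
  1100 → van 1  [load 2500/3500]
  1200 → van 2 (new)  [load 1200/3500]
  400 → van 1  [load 2900/3500]
  600 → van 1  [load 3500/3500]
  1100 → van 2  [load 2300/3500]
  600 → van 2  [load 2900/3500]
  3000 → van 3 (new)  [load 3000/3500]
  900 → van 4 (new)  [load 900/3500]
  1000 → van 4  [load 1900/3500]
  1100 → van 4  [load 3000/3500]
4 vans opened.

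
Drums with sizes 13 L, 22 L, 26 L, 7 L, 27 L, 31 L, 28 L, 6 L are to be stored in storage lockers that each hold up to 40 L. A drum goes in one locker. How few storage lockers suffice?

Total = 31 + 28 + 27 + 26 + 22 + 13 + 7 + 6 = 160 L.
Lower bound: ⌈160/40⌉ = 4 storage lockers.
Also, 5 drums each exceed 20 L, and no two of those can share a locker, so at least 5 storage lockers are needed.
A packing using 5 storage lockers:
  locker 1: 31 + 7 = 38
  locker 2: 28 + 6 = 34
  locker 3: 27 + 13 = 40
  locker 4: 26 = 26
  locker 5: 22 = 22
This matches the lower bound, so 5 is optimal.

5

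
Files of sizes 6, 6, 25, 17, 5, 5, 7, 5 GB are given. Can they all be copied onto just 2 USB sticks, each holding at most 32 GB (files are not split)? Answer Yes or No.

No

Total = 76 GB; ⌈76/32⌉ = 3.
At least 3 USB sticks are required, but only 2 are allowed.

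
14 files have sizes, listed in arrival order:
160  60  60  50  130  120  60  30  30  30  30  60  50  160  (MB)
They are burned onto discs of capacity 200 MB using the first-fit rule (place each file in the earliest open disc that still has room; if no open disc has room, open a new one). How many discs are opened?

6

  160 → disc 1 (new)  [load 160/200]
  60 → disc 2 (new)  [load 60/200]
  60 → disc 2  [load 120/200]
  50 → disc 2  [load 170/200]
  130 → disc 3 (new)  [load 130/200]
  120 → disc 4 (new)  [load 120/200]
  60 → disc 3  [load 190/200]
  30 → disc 1  [load 190/200]
  30 → disc 2  [load 200/200]
  30 → disc 4  [load 150/200]
  30 → disc 4  [load 180/200]
  60 → disc 5 (new)  [load 60/200]
  50 → disc 5  [load 110/200]
  160 → disc 6 (new)  [load 160/200]
6 discs opened.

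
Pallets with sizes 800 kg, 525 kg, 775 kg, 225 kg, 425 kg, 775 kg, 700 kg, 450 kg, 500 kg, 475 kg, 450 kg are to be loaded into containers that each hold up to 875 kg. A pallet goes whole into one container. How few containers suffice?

Total = 800 + 775 + 775 + 700 + 525 + 500 + 475 + 450 + 450 + 425 + 225 = 6100 kg.
Lower bound: ⌈6100/875⌉ = 7 containers.
Also, 9 pallets each exceed 875/2 kg, and no two of those can share a container, so at least 9 containers are needed.
A packing using 9 containers:
  container 1: 800 = 800
  container 2: 775 = 775
  container 3: 775 = 775
  container 4: 700 = 700
  container 5: 525 + 225 = 750
  container 6: 500 = 500
  container 7: 475 = 475
  container 8: 450 + 425 = 875
  container 9: 450 = 450
This matches the lower bound, so 9 is optimal.

9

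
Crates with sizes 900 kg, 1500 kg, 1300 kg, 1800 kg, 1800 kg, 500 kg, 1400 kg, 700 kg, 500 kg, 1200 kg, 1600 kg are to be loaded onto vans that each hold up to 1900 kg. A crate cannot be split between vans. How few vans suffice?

8

Total = 1800 + 1800 + 1600 + 1500 + 1400 + 1300 + 1200 + 900 + 700 + 500 + 500 = 13200 kg.
Lower bound: ⌈13200/1900⌉ = 7 vans.
A packing using 8 vans:
  van 1: 1800 = 1800
  van 2: 1800 = 1800
  van 3: 1600 = 1600
  van 4: 1500 = 1500
  van 5: 1400 + 500 = 1900
  van 6: 1300 + 500 = 1800
  van 7: 1200 + 700 = 1900
  van 8: 900 = 900
No arrangement into 7 vans stays within capacity, so 8 is optimal.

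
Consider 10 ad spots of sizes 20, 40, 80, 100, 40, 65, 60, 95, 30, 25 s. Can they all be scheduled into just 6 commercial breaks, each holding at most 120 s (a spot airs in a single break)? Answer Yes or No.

Yes

A valid assignment using 5 commercial breaks:
  break 1: 100 + 20 = 120
  break 2: 95 + 25 = 120
  break 3: 80 + 40 = 120
  break 4: 65 + 40 = 105
  break 5: 60 + 30 = 90
That uses only 5 ≤ 6, so 6 commercial breaks are enough.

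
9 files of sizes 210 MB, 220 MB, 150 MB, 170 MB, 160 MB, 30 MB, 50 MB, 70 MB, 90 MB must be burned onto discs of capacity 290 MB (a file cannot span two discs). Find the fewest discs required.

Total = 220 + 210 + 170 + 160 + 150 + 90 + 70 + 50 + 30 = 1150 MB.
Lower bound: ⌈1150/290⌉ = 4 discs.
Also, 5 files each exceed 145 MB, and no two of those can share a disc, so at least 5 discs are needed.
A packing using 5 discs:
  disc 1: 220 + 70 = 290
  disc 2: 210 + 50 + 30 = 290
  disc 3: 170 + 90 = 260
  disc 4: 160 = 160
  disc 5: 150 = 150
This matches the lower bound, so 5 is optimal.

5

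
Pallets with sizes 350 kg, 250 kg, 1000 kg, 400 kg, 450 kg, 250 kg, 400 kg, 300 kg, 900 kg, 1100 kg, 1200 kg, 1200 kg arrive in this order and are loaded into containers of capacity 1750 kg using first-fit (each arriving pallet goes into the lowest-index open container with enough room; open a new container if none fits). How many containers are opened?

6

  350 → container 1 (new)  [load 350/1750]
  250 → container 1  [load 600/1750]
  1000 → container 1  [load 1600/1750]
  400 → container 2 (new)  [load 400/1750]
  450 → container 2  [load 850/1750]
  250 → container 2  [load 1100/1750]
  400 → container 2  [load 1500/1750]
  300 → container 3 (new)  [load 300/1750]
  900 → container 3  [load 1200/1750]
  1100 → container 4 (new)  [load 1100/1750]
  1200 → container 5 (new)  [load 1200/1750]
  1200 → container 6 (new)  [load 1200/1750]
6 containers opened.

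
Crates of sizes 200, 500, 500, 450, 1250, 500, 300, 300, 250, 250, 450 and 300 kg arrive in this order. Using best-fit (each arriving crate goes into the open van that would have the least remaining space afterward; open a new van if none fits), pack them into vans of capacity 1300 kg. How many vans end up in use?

5

  200 → van 1 (new)  [load 200/1300]
  500 → van 1  [load 700/1300]
  500 → van 1  [load 1200/1300]
  450 → van 2 (new)  [load 450/1300]
  1250 → van 3 (new)  [load 1250/1300]
  500 → van 2  [load 950/1300]
  300 → van 2  [load 1250/1300]
  300 → van 4 (new)  [load 300/1300]
  250 → van 4  [load 550/1300]
  250 → van 4  [load 800/1300]
  450 → van 4  [load 1250/1300]
  300 → van 5 (new)  [load 300/1300]
5 vans opened.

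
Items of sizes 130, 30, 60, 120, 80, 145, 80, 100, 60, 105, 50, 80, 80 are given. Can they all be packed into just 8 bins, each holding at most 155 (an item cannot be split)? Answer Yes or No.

No

Total = 1120; ⌈1120/155⌉ = 8.
9 items each exceed half the capacity and cannot share a bin, forcing at least 9 bins.
At least 9 bins are required, but only 8 are allowed.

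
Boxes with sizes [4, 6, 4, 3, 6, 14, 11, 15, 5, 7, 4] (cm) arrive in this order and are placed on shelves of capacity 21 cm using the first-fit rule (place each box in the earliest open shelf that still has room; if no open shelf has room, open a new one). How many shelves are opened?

5

  4 → shelf 1 (new)  [load 4/21]
  6 → shelf 1  [load 10/21]
  4 → shelf 1  [load 14/21]
  3 → shelf 1  [load 17/21]
  6 → shelf 2 (new)  [load 6/21]
  14 → shelf 2  [load 20/21]
  11 → shelf 3 (new)  [load 11/21]
  15 → shelf 4 (new)  [load 15/21]
  5 → shelf 3  [load 16/21]
  7 → shelf 5 (new)  [load 7/21]
  4 → shelf 1  [load 21/21]
5 shelves opened.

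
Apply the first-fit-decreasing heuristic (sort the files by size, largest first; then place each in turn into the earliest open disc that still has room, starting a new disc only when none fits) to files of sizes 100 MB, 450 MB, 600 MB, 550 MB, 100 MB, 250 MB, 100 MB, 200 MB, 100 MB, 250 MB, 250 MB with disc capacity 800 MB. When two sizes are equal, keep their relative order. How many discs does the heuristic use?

4

Sorted descending: 600, 550, 450, 250, 250, 250, 200, 100, 100, 100, 100.
  600 → disc 1 (new)  [load 600/800]
  550 → disc 2 (new)  [load 550/800]
  450 → disc 3 (new)  [load 450/800]
  250 → disc 2  [load 800/800]
  250 → disc 3  [load 700/800]
  250 → disc 4 (new)  [load 250/800]
  200 → disc 1  [load 800/800]
  100 → disc 3  [load 800/800]
  100 → disc 4  [load 350/800]
  100 → disc 4  [load 450/800]
  100 → disc 4  [load 550/800]
4 discs opened.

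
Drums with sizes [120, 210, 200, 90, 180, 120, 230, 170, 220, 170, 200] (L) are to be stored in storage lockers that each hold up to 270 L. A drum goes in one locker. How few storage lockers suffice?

Total = 230 + 220 + 210 + 200 + 200 + 180 + 170 + 170 + 120 + 120 + 90 = 1910 L.
Lower bound: ⌈1910/270⌉ = 8 storage lockers.
A packing using 9 storage lockers:
  locker 1: 230 = 230
  locker 2: 220 = 220
  locker 3: 210 = 210
  locker 4: 200 = 200
  locker 5: 200 = 200
  locker 6: 180 + 90 = 270
  locker 7: 170 = 170
  locker 8: 170 = 170
  locker 9: 120 + 120 = 240
No arrangement into 8 storage lockers stays within capacity, so 9 is optimal.

9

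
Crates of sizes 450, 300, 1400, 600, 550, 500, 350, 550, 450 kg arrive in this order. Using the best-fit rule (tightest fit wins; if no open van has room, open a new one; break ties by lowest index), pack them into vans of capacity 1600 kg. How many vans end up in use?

  450 → van 1 (new)  [load 450/1600]
  300 → van 1  [load 750/1600]
  1400 → van 2 (new)  [load 1400/1600]
  600 → van 1  [load 1350/1600]
  550 → van 3 (new)  [load 550/1600]
  500 → van 3  [load 1050/1600]
  350 → van 3  [load 1400/1600]
  550 → van 4 (new)  [load 550/1600]
  450 → van 4  [load 1000/1600]
4 vans opened.

4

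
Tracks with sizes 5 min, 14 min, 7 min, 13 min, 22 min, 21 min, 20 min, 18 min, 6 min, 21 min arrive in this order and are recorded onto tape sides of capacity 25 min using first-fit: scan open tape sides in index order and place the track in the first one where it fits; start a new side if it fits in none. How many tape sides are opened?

7

  5 → side 1 (new)  [load 5/25]
  14 → side 1  [load 19/25]
  7 → side 2 (new)  [load 7/25]
  13 → side 2  [load 20/25]
  22 → side 3 (new)  [load 22/25]
  21 → side 4 (new)  [load 21/25]
  20 → side 5 (new)  [load 20/25]
  18 → side 6 (new)  [load 18/25]
  6 → side 1  [load 25/25]
  21 → side 7 (new)  [load 21/25]
7 tape sides opened.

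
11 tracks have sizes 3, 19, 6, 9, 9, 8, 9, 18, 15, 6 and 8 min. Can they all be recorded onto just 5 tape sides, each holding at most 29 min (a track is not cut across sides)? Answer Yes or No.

Yes

A valid assignment using 4 tape sides:
  side 1: 19 + 9 = 28
  side 2: 18 + 9 = 27
  side 3: 15 + 9 + 3 = 27
  side 4: 8 + 8 + 6 + 6 = 28
That uses only 4 ≤ 5, so 5 tape sides are enough.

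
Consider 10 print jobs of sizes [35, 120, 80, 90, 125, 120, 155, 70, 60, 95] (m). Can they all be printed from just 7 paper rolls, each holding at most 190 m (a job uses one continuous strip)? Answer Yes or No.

Yes

A valid assignment using 6 paper rolls:
  roll 1: 155 + 35 = 190
  roll 2: 125 + 60 = 185
  roll 3: 120 + 70 = 190
  roll 4: 120 = 120
  roll 5: 95 + 90 = 185
  roll 6: 80 = 80
That uses only 6 ≤ 7, so 7 paper rolls are enough.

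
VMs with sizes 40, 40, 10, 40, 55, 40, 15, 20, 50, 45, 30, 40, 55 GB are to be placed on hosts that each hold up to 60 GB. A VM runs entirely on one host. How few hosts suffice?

10

Total = 55 + 55 + 50 + 45 + 40 + 40 + 40 + 40 + 40 + 30 + 20 + 15 + 10 = 480 GB.
Lower bound: ⌈480/60⌉ = 8 hosts.
Also, 9 VMs each exceed 30 GB, and no two of those can share a host, so at least 9 hosts are needed.
A packing using 10 hosts:
  host 1: 55 = 55
  host 2: 55 = 55
  host 3: 50 + 10 = 60
  host 4: 45 + 15 = 60
  host 5: 40 + 20 = 60
  host 6: 40 = 40
  host 7: 40 = 40
  host 8: 40 = 40
  host 9: 40 = 40
  host 10: 30 = 30
No arrangement into 9 hosts stays within capacity, so 10 is optimal.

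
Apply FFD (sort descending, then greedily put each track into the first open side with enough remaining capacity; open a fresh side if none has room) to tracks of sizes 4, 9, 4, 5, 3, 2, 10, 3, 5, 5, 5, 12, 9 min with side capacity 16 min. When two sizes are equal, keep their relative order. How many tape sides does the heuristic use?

5

Sorted descending: 12, 10, 9, 9, 5, 5, 5, 5, 4, 4, 3, 3, 2.
  12 → side 1 (new)  [load 12/16]
  10 → side 2 (new)  [load 10/16]
  9 → side 3 (new)  [load 9/16]
  9 → side 4 (new)  [load 9/16]
  5 → side 2  [load 15/16]
  5 → side 3  [load 14/16]
  5 → side 4  [load 14/16]
  5 → side 5 (new)  [load 5/16]
  4 → side 1  [load 16/16]
  4 → side 5  [load 9/16]
  3 → side 5  [load 12/16]
  3 → side 5  [load 15/16]
  2 → side 3  [load 16/16]
5 tape sides opened.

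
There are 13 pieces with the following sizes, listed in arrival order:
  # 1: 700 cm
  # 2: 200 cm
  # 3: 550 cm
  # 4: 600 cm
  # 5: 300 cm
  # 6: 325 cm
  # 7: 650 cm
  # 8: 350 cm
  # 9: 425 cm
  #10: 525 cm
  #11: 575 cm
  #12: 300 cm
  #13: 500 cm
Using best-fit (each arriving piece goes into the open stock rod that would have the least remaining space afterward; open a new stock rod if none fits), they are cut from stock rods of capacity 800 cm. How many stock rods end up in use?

  700 → stock rod 1 (new)  [load 700/800]
  200 → stock rod 2 (new)  [load 200/800]
  550 → stock rod 2  [load 750/800]
  600 → stock rod 3 (new)  [load 600/800]
  300 → stock rod 4 (new)  [load 300/800]
  325 → stock rod 4  [load 625/800]
  650 → stock rod 5 (new)  [load 650/800]
  350 → stock rod 6 (new)  [load 350/800]
  425 → stock rod 6  [load 775/800]
  525 → stock rod 7 (new)  [load 525/800]
  575 → stock rod 8 (new)  [load 575/800]
  300 → stock rod 9 (new)  [load 300/800]
  500 → stock rod 9  [load 800/800]
9 stock rods opened.

9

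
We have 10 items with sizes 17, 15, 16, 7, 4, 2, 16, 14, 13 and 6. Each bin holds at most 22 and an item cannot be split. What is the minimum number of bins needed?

Total = 17 + 16 + 16 + 15 + 14 + 13 + 7 + 6 + 4 + 2 = 110.
Lower bound: ⌈110/22⌉ = 5 bins.
Also, 6 items each exceed 11, and no two of those can share a bin, so at least 6 bins are needed.
A packing using 6 bins:
  bin 1: 17 + 4 = 21
  bin 2: 16 + 6 = 22
  bin 3: 16 + 2 = 18
  bin 4: 15 + 7 = 22
  bin 5: 14 = 14
  bin 6: 13 = 13
This matches the lower bound, so 6 is optimal.

6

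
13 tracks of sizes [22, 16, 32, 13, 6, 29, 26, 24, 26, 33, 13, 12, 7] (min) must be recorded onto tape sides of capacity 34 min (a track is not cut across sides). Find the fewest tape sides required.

9

Total = 33 + 32 + 29 + 26 + 26 + 24 + 22 + 16 + 13 + 13 + 12 + 7 + 6 = 259 min.
Lower bound: ⌈259/34⌉ = 8 tape sides.
A packing using 9 tape sides:
  side 1: 33 = 33
  side 2: 32 = 32
  side 3: 29 = 29
  side 4: 26 + 7 = 33
  side 5: 26 + 6 = 32
  side 6: 24 = 24
  side 7: 22 + 12 = 34
  side 8: 16 + 13 = 29
  side 9: 13 = 13
No arrangement into 8 tape sides stays within capacity, so 9 is optimal.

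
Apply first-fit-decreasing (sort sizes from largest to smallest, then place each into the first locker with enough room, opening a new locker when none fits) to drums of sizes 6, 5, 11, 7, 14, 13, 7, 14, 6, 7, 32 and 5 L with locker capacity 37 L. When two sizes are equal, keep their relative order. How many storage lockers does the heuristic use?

Sorted descending: 32, 14, 14, 13, 11, 7, 7, 7, 6, 6, 5, 5.
  32 → locker 1 (new)  [load 32/37]
  14 → locker 2 (new)  [load 14/37]
  14 → locker 2  [load 28/37]
  13 → locker 3 (new)  [load 13/37]
  11 → locker 3  [load 24/37]
  7 → locker 2  [load 35/37]
  7 → locker 3  [load 31/37]
  7 → locker 4 (new)  [load 7/37]
  6 → locker 3  [load 37/37]
  6 → locker 4  [load 13/37]
  5 → locker 1  [load 37/37]
  5 → locker 4  [load 18/37]
4 storage lockers opened.

4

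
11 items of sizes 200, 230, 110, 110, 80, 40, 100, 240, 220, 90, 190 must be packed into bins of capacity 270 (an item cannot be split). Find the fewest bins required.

Total = 240 + 230 + 220 + 200 + 190 + 110 + 110 + 100 + 90 + 80 + 40 = 1610.
Lower bound: ⌈1610/270⌉ = 6 bins.
A packing using 7 bins:
  bin 1: 240 = 240
  bin 2: 230 + 40 = 270
  bin 3: 220 = 220
  bin 4: 200 = 200
  bin 5: 190 + 80 = 270
  bin 6: 110 + 110 = 220
  bin 7: 100 + 90 = 190
No arrangement into 6 bins stays within capacity, so 7 is optimal.

7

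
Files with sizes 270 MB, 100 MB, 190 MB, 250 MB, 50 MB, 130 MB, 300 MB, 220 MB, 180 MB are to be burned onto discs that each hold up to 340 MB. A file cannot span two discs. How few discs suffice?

6

Total = 300 + 270 + 250 + 220 + 190 + 180 + 130 + 100 + 50 = 1690 MB.
Lower bound: ⌈1690/340⌉ = 5 discs.
Also, 6 files each exceed 170 MB, and no two of those can share a disc, so at least 6 discs are needed.
A packing using 6 discs:
  disc 1: 300 = 300
  disc 2: 270 + 50 = 320
  disc 3: 250 = 250
  disc 4: 220 + 100 = 320
  disc 5: 190 + 130 = 320
  disc 6: 180 = 180
This matches the lower bound, so 6 is optimal.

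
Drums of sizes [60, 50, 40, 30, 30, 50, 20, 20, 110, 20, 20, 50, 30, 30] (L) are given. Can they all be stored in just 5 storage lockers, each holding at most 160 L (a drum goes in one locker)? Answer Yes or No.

Yes

A valid assignment using 4 storage lockers:
  locker 1: 110 + 50 = 160
  locker 2: 60 + 50 + 50 = 160
  locker 3: 40 + 30 + 30 + 30 + 30 = 160
  locker 4: 20 + 20 + 20 + 20 = 80
That uses only 4 ≤ 5, so 5 storage lockers are enough.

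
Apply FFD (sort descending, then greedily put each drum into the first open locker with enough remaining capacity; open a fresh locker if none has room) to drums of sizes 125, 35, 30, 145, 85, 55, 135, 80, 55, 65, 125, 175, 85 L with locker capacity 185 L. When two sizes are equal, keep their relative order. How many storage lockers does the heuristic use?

7

Sorted descending: 175, 145, 135, 125, 125, 85, 85, 80, 65, 55, 55, 35, 30.
  175 → locker 1 (new)  [load 175/185]
  145 → locker 2 (new)  [load 145/185]
  135 → locker 3 (new)  [load 135/185]
  125 → locker 4 (new)  [load 125/185]
  125 → locker 5 (new)  [load 125/185]
  85 → locker 6 (new)  [load 85/185]
  85 → locker 6  [load 170/185]
  80 → locker 7 (new)  [load 80/185]
  65 → locker 7  [load 145/185]
  55 → locker 4  [load 180/185]
  55 → locker 5  [load 180/185]
  35 → locker 2  [load 180/185]
  30 → locker 3  [load 165/185]
7 storage lockers opened.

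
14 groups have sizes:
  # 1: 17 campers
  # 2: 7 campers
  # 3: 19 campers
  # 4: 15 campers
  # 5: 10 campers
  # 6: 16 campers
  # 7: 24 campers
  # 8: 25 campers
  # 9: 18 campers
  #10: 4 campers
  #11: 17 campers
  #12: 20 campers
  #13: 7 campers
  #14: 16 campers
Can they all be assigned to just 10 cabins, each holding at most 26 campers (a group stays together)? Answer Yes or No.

A valid assignment using 10 cabins:
  cabin 1: 25 = 25
  cabin 2: 24 = 24
  cabin 3: 20 + 4 = 24
  cabin 4: 19 + 7 = 26
  cabin 5: 18 + 7 = 25
  cabin 6: 17 = 17
  cabin 7: 17 = 17
  cabin 8: 16 + 10 = 26
  cabin 9: 16 = 16
  cabin 10: 15 = 15
Every load is within 26 campers, so 10 cabins suffice.

Yes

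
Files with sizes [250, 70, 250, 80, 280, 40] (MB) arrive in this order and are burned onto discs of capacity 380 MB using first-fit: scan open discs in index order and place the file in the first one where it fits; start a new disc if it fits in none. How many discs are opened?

  250 → disc 1 (new)  [load 250/380]
  70 → disc 1  [load 320/380]
  250 → disc 2 (new)  [load 250/380]
  80 → disc 2  [load 330/380]
  280 → disc 3 (new)  [load 280/380]
  40 → disc 1  [load 360/380]
3 discs opened.

3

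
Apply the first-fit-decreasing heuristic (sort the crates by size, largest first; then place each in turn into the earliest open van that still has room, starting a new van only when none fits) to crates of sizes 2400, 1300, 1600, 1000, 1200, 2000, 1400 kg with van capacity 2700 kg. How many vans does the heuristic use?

5

Sorted descending: 2400, 2000, 1600, 1400, 1300, 1200, 1000.
  2400 → van 1 (new)  [load 2400/2700]
  2000 → van 2 (new)  [load 2000/2700]
  1600 → van 3 (new)  [load 1600/2700]
  1400 → van 4 (new)  [load 1400/2700]
  1300 → van 4  [load 2700/2700]
  1200 → van 5 (new)  [load 1200/2700]
  1000 → van 3  [load 2600/2700]
5 vans opened.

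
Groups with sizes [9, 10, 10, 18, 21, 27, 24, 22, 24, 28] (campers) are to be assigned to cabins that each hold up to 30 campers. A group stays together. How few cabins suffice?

8

Total = 28 + 27 + 24 + 24 + 22 + 21 + 18 + 10 + 10 + 9 = 193 campers.
Lower bound: ⌈193/30⌉ = 7 cabins.
A packing using 8 cabins:
  cabin 1: 28 = 28
  cabin 2: 27 = 27
  cabin 3: 24 = 24
  cabin 4: 24 = 24
  cabin 5: 22 = 22
  cabin 6: 21 + 9 = 30
  cabin 7: 18 + 10 = 28
  cabin 8: 10 = 10
No arrangement into 7 cabins stays within capacity, so 8 is optimal.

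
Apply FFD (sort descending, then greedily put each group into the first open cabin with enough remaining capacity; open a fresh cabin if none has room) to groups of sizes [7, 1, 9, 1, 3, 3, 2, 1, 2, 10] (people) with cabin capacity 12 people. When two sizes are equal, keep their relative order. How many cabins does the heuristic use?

Sorted descending: 10, 9, 7, 3, 3, 2, 2, 1, 1, 1.
  10 → cabin 1 (new)  [load 10/12]
  9 → cabin 2 (new)  [load 9/12]
  7 → cabin 3 (new)  [load 7/12]
  3 → cabin 2  [load 12/12]
  3 → cabin 3  [load 10/12]
  2 → cabin 1  [load 12/12]
  2 → cabin 3  [load 12/12]
  1 → cabin 4 (new)  [load 1/12]
  1 → cabin 4  [load 2/12]
  1 → cabin 4  [load 3/12]
4 cabins opened.

4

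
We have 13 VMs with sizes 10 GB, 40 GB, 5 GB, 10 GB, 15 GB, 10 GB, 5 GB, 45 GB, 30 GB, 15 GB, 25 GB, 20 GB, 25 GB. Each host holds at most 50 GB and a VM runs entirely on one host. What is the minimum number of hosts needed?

6

Total = 45 + 40 + 30 + 25 + 25 + 20 + 15 + 15 + 10 + 10 + 10 + 5 + 5 = 255 GB.
Lower bound: ⌈255/50⌉ = 6 hosts.
A packing using 6 hosts:
  host 1: 45 + 5 = 50
  host 2: 40 + 10 = 50
  host 3: 30 + 20 = 50
  host 4: 25 + 25 = 50
  host 5: 15 + 15 + 10 + 10 = 50
  host 6: 5 = 5
This matches the lower bound, so 6 is optimal.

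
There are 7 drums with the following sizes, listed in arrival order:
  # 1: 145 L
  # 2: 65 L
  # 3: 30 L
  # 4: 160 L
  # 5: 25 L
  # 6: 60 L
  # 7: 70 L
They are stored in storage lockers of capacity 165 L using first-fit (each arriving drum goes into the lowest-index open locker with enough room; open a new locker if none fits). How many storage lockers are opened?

  145 → locker 1 (new)  [load 145/165]
  65 → locker 2 (new)  [load 65/165]
  30 → locker 2  [load 95/165]
  160 → locker 3 (new)  [load 160/165]
  25 → locker 2  [load 120/165]
  60 → locker 4 (new)  [load 60/165]
  70 → locker 4  [load 130/165]
4 storage lockers opened.

4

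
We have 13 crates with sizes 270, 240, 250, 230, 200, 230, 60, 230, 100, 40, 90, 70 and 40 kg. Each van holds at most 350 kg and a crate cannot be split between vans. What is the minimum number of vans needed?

7

Total = 270 + 250 + 240 + 230 + 230 + 230 + 200 + 100 + 90 + 70 + 60 + 40 + 40 = 2050 kg.
Lower bound: ⌈2050/350⌉ = 6 vans.
Also, 7 crates each exceed 175 kg, and no two of those can share a van, so at least 7 vans are needed.
A packing using 7 vans:
  van 1: 270 + 70 = 340
  van 2: 250 + 100 = 350
  van 3: 240 + 90 = 330
  van 4: 230 + 60 + 40 = 330
  van 5: 230 + 40 = 270
  van 6: 230 = 230
  van 7: 200 = 200
This matches the lower bound, so 7 is optimal.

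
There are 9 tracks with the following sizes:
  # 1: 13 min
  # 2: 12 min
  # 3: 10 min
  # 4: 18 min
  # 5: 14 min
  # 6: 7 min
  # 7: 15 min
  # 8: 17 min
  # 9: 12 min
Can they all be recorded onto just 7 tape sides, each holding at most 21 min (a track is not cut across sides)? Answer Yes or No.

Total = 118 min; ⌈118/21⌉ = 6.
7 tracks each exceed half the capacity and cannot share a side, forcing at least 7 tape sides.
The bound of 7 does not rule out 7, but exhaustive search shows no assignment into 7 tape sides of capacity 21 min exists — the minimum is 8.

No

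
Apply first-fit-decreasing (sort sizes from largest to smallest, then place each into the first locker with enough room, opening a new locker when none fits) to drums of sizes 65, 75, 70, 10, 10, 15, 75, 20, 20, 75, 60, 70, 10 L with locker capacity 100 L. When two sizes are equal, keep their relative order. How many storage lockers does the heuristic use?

Sorted descending: 75, 75, 75, 70, 70, 65, 60, 20, 20, 15, 10, 10, 10.
  75 → locker 1 (new)  [load 75/100]
  75 → locker 2 (new)  [load 75/100]
  75 → locker 3 (new)  [load 75/100]
  70 → locker 4 (new)  [load 70/100]
  70 → locker 5 (new)  [load 70/100]
  65 → locker 6 (new)  [load 65/100]
  60 → locker 7 (new)  [load 60/100]
  20 → locker 1  [load 95/100]
  20 → locker 2  [load 95/100]
  15 → locker 3  [load 90/100]
  10 → locker 3  [load 100/100]
  10 → locker 4  [load 80/100]
  10 → locker 4  [load 90/100]
7 storage lockers opened.

7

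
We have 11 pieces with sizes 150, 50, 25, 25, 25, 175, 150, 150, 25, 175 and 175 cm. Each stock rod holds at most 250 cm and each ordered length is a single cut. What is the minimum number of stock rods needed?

6

Total = 175 + 175 + 175 + 150 + 150 + 150 + 50 + 25 + 25 + 25 + 25 = 1125 cm.
Lower bound: ⌈1125/250⌉ = 5 stock rods.
Also, 6 pieces each exceed 125 cm, and no two of those can share a stock rod, so at least 6 stock rods are needed.
A packing using 6 stock rods:
  stock rod 1: 175 + 50 + 25 = 250
  stock rod 2: 175 + 25 + 25 + 25 = 250
  stock rod 3: 175 = 175
  stock rod 4: 150 = 150
  stock rod 5: 150 = 150
  stock rod 6: 150 = 150
This matches the lower bound, so 6 is optimal.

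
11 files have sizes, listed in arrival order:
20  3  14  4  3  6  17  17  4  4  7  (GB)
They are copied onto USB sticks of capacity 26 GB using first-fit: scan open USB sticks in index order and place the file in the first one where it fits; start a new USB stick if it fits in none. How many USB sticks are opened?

4

  20 → USB stick 1 (new)  [load 20/26]
  3 → USB stick 1  [load 23/26]
  14 → USB stick 2 (new)  [load 14/26]
  4 → USB stick 2  [load 18/26]
  3 → USB stick 1  [load 26/26]
  6 → USB stick 2  [load 24/26]
  17 → USB stick 3 (new)  [load 17/26]
  17 → USB stick 4 (new)  [load 17/26]
  4 → USB stick 3  [load 21/26]
  4 → USB stick 3  [load 25/26]
  7 → USB stick 4  [load 24/26]
4 USB sticks opened.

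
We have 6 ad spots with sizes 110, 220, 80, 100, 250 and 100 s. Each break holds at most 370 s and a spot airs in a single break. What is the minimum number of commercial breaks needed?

3

Total = 250 + 220 + 110 + 100 + 100 + 80 = 860 s.
Lower bound: ⌈860/370⌉ = 3 commercial breaks.
A packing using 3 commercial breaks:
  break 1: 250 + 110 = 360
  break 2: 220 + 100 = 320
  break 3: 100 + 80 = 180
This matches the lower bound, so 3 is optimal.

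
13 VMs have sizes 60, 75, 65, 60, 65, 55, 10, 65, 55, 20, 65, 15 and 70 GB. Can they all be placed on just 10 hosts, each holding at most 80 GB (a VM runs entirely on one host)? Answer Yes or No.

A valid assignment using 10 hosts:
  host 1: 75 = 75
  host 2: 70 + 10 = 80
  host 3: 65 + 15 = 80
  host 4: 65 = 65
  host 5: 65 = 65
  host 6: 65 = 65
  host 7: 60 + 20 = 80
  host 8: 60 = 60
  host 9: 55 = 55
  host 10: 55 = 55
Every load is within 80 GB, so 10 hosts suffice.

Yes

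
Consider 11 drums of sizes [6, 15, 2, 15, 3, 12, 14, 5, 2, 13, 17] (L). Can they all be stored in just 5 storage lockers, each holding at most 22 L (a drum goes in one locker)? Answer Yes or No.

No

Total = 104 L; ⌈104/22⌉ = 5.
6 drums each exceed half the capacity and cannot share a locker, forcing at least 6 storage lockers.
At least 6 storage lockers are required, but only 5 are allowed.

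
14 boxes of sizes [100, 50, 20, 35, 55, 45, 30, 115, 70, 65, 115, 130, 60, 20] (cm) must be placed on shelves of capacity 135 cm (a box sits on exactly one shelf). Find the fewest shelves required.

Total = 130 + 115 + 115 + 100 + 70 + 65 + 60 + 55 + 50 + 45 + 35 + 30 + 20 + 20 = 910 cm.
Lower bound: ⌈910/135⌉ = 7 shelves.
A packing using 7 shelves:
  shelf 1: 130 = 130
  shelf 2: 115 + 20 = 135
  shelf 3: 115 + 20 = 135
  shelf 4: 100 + 35 = 135
  shelf 5: 70 + 65 = 135
  shelf 6: 60 + 55 = 115
  shelf 7: 50 + 45 + 30 = 125
This matches the lower bound, so 7 is optimal.

7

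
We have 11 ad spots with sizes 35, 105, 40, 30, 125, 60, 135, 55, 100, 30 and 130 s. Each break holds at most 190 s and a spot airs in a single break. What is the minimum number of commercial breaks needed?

Total = 135 + 130 + 125 + 105 + 100 + 60 + 55 + 40 + 35 + 30 + 30 = 845 s.
Lower bound: ⌈845/190⌉ = 5 commercial breaks.
A packing using 5 commercial breaks:
  break 1: 135 + 55 = 190
  break 2: 130 + 60 = 190
  break 3: 125 + 40 = 165
  break 4: 105 + 35 + 30 = 170
  break 5: 100 + 30 = 130
This matches the lower bound, so 5 is optimal.

5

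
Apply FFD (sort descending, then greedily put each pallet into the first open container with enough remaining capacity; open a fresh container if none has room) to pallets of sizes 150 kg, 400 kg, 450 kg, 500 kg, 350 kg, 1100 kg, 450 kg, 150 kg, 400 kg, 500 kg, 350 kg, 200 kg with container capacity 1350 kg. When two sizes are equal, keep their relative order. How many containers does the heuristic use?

Sorted descending: 1100, 500, 500, 450, 450, 400, 400, 350, 350, 200, 150, 150.
  1100 → container 1 (new)  [load 1100/1350]
  500 → container 2 (new)  [load 500/1350]
  500 → container 2  [load 1000/1350]
  450 → container 3 (new)  [load 450/1350]
  450 → container 3  [load 900/1350]
  400 → container 3  [load 1300/1350]
  400 → container 4 (new)  [load 400/1350]
  350 → container 2  [load 1350/1350]
  350 → container 4  [load 750/1350]
  200 → container 1  [load 1300/1350]
  150 → container 4  [load 900/1350]
  150 → container 4  [load 1050/1350]
4 containers opened.

4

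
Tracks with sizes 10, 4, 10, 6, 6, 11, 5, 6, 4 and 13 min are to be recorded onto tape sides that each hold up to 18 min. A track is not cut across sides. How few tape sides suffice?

5

Total = 13 + 11 + 10 + 10 + 6 + 6 + 6 + 5 + 4 + 4 = 75 min.
Lower bound: ⌈75/18⌉ = 5 tape sides.
A packing using 5 tape sides:
  side 1: 13 + 5 = 18
  side 2: 11 + 6 = 17
  side 3: 10 + 6 = 16
  side 4: 10 + 6 = 16
  side 5: 4 + 4 = 8
This matches the lower bound, so 5 is optimal.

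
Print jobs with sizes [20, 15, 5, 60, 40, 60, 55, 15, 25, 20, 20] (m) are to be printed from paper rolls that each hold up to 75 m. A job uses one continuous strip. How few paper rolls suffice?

5

Total = 60 + 60 + 55 + 40 + 25 + 20 + 20 + 20 + 15 + 15 + 5 = 335 m.
Lower bound: ⌈335/75⌉ = 5 paper rolls.
A packing using 5 paper rolls:
  roll 1: 60 + 15 = 75
  roll 2: 60 + 15 = 75
  roll 3: 55 + 20 = 75
  roll 4: 40 + 25 + 5 = 70
  roll 5: 20 + 20 = 40
This matches the lower bound, so 5 is optimal.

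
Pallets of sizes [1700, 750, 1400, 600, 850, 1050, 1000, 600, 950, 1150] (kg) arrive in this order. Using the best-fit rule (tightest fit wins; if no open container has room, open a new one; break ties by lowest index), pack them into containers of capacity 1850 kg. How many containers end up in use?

7

  1700 → container 1 (new)  [load 1700/1850]
  750 → container 2 (new)  [load 750/1850]
  1400 → container 3 (new)  [load 1400/1850]
  600 → container 2  [load 1350/1850]
  850 → container 4 (new)  [load 850/1850]
  1050 → container 5 (new)  [load 1050/1850]
  1000 → container 4  [load 1850/1850]
  600 → container 5  [load 1650/1850]
  950 → container 6 (new)  [load 950/1850]
  1150 → container 7 (new)  [load 1150/1850]
7 containers opened.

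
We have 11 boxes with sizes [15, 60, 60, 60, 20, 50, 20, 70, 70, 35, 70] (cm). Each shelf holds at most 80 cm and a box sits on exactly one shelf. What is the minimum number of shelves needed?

8

Total = 70 + 70 + 70 + 60 + 60 + 60 + 50 + 35 + 20 + 20 + 15 = 530 cm.
Lower bound: ⌈530/80⌉ = 7 shelves.
A packing using 8 shelves:
  shelf 1: 70 = 70
  shelf 2: 70 = 70
  shelf 3: 70 = 70
  shelf 4: 60 + 20 = 80
  shelf 5: 60 + 20 = 80
  shelf 6: 60 + 15 = 75
  shelf 7: 50 = 50
  shelf 8: 35 = 35
No arrangement into 7 shelves stays within capacity, so 8 is optimal.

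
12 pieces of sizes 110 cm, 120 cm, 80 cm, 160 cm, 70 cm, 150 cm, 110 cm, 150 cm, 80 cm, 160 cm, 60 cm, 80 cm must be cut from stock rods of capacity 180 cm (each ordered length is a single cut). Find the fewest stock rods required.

9

Total = 160 + 160 + 150 + 150 + 120 + 110 + 110 + 80 + 80 + 80 + 70 + 60 = 1330 cm.
Lower bound: ⌈1330/180⌉ = 8 stock rods.
A packing using 9 stock rods:
  stock rod 1: 160 = 160
  stock rod 2: 160 = 160
  stock rod 3: 150 = 150
  stock rod 4: 150 = 150
  stock rod 5: 120 + 60 = 180
  stock rod 6: 110 + 70 = 180
  stock rod 7: 110 = 110
  stock rod 8: 80 + 80 = 160
  stock rod 9: 80 = 80
No arrangement into 8 stock rods stays within capacity, so 9 is optimal.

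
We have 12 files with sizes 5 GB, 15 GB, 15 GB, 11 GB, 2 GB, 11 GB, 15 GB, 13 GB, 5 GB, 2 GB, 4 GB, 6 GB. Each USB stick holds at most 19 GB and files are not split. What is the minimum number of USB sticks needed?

6

Total = 15 + 15 + 15 + 13 + 11 + 11 + 6 + 5 + 5 + 4 + 2 + 2 = 104 GB.
Lower bound: ⌈104/19⌉ = 6 USB sticks.
A packing using 6 USB sticks:
  USB stick 1: 15 + 4 = 19
  USB stick 2: 15 + 2 + 2 = 19
  USB stick 3: 15 = 15
  USB stick 4: 13 + 6 = 19
  USB stick 5: 11 + 5 = 16
  USB stick 6: 11 + 5 = 16
This matches the lower bound, so 6 is optimal.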